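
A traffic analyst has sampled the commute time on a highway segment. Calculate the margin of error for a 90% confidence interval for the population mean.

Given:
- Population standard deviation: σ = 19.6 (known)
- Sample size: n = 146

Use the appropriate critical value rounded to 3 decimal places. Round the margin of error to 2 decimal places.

The population standard deviation σ is known, so use the z-interval margin of error formula.

For 90% confidence, z* = 1.645 (from standard normal table)

Margin of error formula for z-interval: E = z* × σ/√n

E = 1.645 × 19.6/√146
  = 1.645 × 1.622108
  = 2.6684

Rounded to 2 decimal places:

2.67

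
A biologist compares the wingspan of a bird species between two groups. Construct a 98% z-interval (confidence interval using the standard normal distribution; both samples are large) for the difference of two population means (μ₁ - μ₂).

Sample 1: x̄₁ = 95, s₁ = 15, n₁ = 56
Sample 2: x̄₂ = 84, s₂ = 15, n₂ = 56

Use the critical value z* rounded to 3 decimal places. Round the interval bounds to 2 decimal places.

Both samples are large (n₁ = 56 ≥ 30, n₂ = 56 ≥ 30), so a z-interval for the difference of means applies.

Point estimate: x̄₁ - x̄₂ = 95 - 84 = 11

Standard error: SE = √(s₁²/n₁ + s₂²/n₂)
= √(15²/56 + 15²/56)
= √(4.017857 + 4.017857)
= 2.834734

For 98% confidence, z* = 2.326 (from standard normal table)
Margin of error: E = z* × SE = 2.326 × 2.834734 = 6.5936

Z-interval: (x̄₁ - x̄₂) ± E = 11 ± 6.5936 = (4.4064, 17.5936)

Rounded to 2 decimal places:

(4.41, 17.59)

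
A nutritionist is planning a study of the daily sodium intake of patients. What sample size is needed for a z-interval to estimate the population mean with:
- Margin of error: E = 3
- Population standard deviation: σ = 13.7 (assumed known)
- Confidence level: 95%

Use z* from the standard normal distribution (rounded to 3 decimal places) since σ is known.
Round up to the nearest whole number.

Using z* since population σ is known (z-interval formula).

For 95% confidence, z* = 1.96 (from standard normal table)

Sample size formula for z-interval: n = (z*σ/E)²

n = (1.96 × 13.7 / 3)²
  = (8.950667)²
  = 80.1144

Round up to the nearest whole number: n = 81

81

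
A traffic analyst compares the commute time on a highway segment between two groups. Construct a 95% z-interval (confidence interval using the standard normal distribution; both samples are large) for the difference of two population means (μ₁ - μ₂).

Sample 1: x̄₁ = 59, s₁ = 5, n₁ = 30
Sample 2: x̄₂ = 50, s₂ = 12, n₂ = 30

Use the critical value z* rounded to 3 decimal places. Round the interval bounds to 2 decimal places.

Both samples are large (n₁ = 30 ≥ 30, n₂ = 30 ≥ 30), so a z-interval for the difference of means applies.

Point estimate: x̄₁ - x̄₂ = 59 - 50 = 9

Standard error: SE = √(s₁²/n₁ + s₂²/n₂)
= √(5²/30 + 12²/30)
= √(0.833333 + 4.800000)
= 2.373464

For 95% confidence, z* = 1.96 (from standard normal table)
Margin of error: E = z* × SE = 1.96 × 2.373464 = 4.6520

Z-interval: (x̄₁ - x̄₂) ± E = 9 ± 4.6520 = (4.3480, 13.6520)

Rounded to 2 decimal places:

(4.35, 13.65)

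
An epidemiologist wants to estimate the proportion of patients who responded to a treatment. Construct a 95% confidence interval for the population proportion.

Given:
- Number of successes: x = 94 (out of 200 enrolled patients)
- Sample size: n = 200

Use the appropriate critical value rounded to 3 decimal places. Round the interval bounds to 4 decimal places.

Sample proportion: p̂ = 94/200 = 0.470000

Check conditions for normal approximation:
  np̂ = 94 ≥ 10 ✓
  n(1-p̂) = 106 ≥ 10 ✓

The sample is large enough, so use a z-interval (normal approximation) for the proportion.

For 95% confidence, z* = 1.96 (from standard normal table)

Standard error: SE = √(p̂(1-p̂)/n) = √(0.470000×0.530000/200) = 0.03529164

Margin of error: E = z* × SE = 1.96 × 0.03529164 = 0.069172

Z-interval: p̂ ± E = 0.470000 ± 0.069172 = (0.400828, 0.539172)

Rounded to 4 decimal places:

(0.4008, 0.5392)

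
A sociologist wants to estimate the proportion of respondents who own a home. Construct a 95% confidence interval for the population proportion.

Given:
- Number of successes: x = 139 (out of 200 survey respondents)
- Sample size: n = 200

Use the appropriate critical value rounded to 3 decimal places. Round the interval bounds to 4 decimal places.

Sample proportion: p̂ = 139/200 = 0.695000

Check conditions for normal approximation:
  np̂ = 139 ≥ 10 ✓
  n(1-p̂) = 61 ≥ 10 ✓

The sample is large enough, so use a z-interval (normal approximation) for the proportion.

For 95% confidence, z* = 1.96 (from standard normal table)

Standard error: SE = √(p̂(1-p̂)/n) = √(0.695000×0.305000/200) = 0.03255572

Margin of error: E = z* × SE = 1.96 × 0.03255572 = 0.063809

Z-interval: p̂ ± E = 0.695000 ± 0.063809 = (0.631191, 0.758809)

Rounded to 4 decimal places:

(0.6312, 0.7588)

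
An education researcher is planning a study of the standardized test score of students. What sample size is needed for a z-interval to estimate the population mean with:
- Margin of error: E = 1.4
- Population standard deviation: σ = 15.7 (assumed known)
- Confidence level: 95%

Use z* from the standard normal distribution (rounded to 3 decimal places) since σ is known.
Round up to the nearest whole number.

Using z* since population σ is known (z-interval formula).

For 95% confidence, z* = 1.96 (from standard normal table)

Sample size formula for z-interval: n = (z*σ/E)²

n = (1.96 × 15.7 / 1.4)²
  = (21.980000)²
  = 483.1204

Round up to the nearest whole number: n = 484

484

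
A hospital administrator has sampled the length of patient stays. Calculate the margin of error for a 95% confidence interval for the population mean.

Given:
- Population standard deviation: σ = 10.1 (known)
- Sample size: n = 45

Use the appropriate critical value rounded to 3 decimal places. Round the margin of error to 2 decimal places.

The population standard deviation σ is known, so use the z-interval margin of error formula.

For 95% confidence, z* = 1.96 (from standard normal table)

Margin of error formula for z-interval: E = z* × σ/√n

E = 1.96 × 10.1/√45
  = 1.96 × 1.505619
  = 2.9510

Rounded to 2 decimal places:

2.95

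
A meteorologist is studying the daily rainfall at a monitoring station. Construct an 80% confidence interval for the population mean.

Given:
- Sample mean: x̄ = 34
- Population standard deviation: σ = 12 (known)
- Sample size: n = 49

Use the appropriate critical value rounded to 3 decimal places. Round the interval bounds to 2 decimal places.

The population standard deviation σ is known, so use a z-interval (standard normal critical value).

For 80% confidence, z* = 1.282 (from standard normal table)

Standard error: SE = σ/√n = 12/√49 = 1.714286

Margin of error: E = z* × SE = 1.282 × 1.714286 = 2.1977

Z-interval: x̄ ± E = 34 ± 2.1977 = (31.8023, 36.1977)

Rounded to 2 decimal places:

(31.80, 36.20)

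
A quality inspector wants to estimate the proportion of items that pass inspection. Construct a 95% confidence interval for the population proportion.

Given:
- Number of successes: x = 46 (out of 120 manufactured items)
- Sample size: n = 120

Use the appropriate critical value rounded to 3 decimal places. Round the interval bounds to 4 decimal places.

Sample proportion: p̂ = 46/120 = 0.383333

Check conditions for normal approximation:
  np̂ = 46 ≥ 10 ✓
  n(1-p̂) = 74 ≥ 10 ✓

The sample is large enough, so use a z-interval (normal approximation) for the proportion.

For 95% confidence, z* = 1.96 (from standard normal table)

Standard error: SE = √(p̂(1-p̂)/n) = √(0.383333×0.616667/120) = 0.04438364

Margin of error: E = z* × SE = 1.96 × 0.04438364 = 0.086992

Z-interval: p̂ ± E = 0.383333 ± 0.086992 = (0.296341, 0.470325)

Rounded to 4 decimal places:

(0.2963, 0.4703)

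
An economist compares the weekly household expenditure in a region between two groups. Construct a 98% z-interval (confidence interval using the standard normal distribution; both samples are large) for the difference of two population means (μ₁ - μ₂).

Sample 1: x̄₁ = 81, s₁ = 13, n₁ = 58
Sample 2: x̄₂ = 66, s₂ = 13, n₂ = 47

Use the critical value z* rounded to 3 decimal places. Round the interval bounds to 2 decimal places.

Both samples are large (n₁ = 58 ≥ 30, n₂ = 47 ≥ 30), so a z-interval for the difference of means applies.

Point estimate: x̄₁ - x̄₂ = 81 - 66 = 15

Standard error: SE = √(s₁²/n₁ + s₂²/n₂)
= √(13²/58 + 13²/47)
= √(2.913793 + 3.595745)
= 2.551380

For 98% confidence, z* = 2.326 (from standard normal table)
Margin of error: E = z* × SE = 2.326 × 2.551380 = 5.9345

Z-interval: (x̄₁ - x̄₂) ± E = 15 ± 5.9345 = (9.0655, 20.9345)

Rounded to 2 decimal places:

(9.07, 20.93)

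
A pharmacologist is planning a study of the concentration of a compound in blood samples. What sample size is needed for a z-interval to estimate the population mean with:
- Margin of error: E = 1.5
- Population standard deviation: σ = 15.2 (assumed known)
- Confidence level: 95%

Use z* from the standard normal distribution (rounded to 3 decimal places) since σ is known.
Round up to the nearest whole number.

Using z* since population σ is known (z-interval formula).

For 95% confidence, z* = 1.96 (from standard normal table)

Sample size formula for z-interval: n = (z*σ/E)²

n = (1.96 × 15.2 / 1.5)²
  = (19.861333)²
  = 394.4726

Round up to the nearest whole number: n = 395

395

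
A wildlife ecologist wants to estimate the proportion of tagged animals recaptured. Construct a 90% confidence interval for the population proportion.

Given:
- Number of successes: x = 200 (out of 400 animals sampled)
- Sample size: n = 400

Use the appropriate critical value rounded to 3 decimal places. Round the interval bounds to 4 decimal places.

Sample proportion: p̂ = 200/400 = 0.500000

Check conditions for normal approximation:
  np̂ = 200 ≥ 10 ✓
  n(1-p̂) = 200 ≥ 10 ✓

The sample is large enough, so use a z-interval (normal approximation) for the proportion.

For 90% confidence, z* = 1.645 (from standard normal table)

Standard error: SE = √(p̂(1-p̂)/n) = √(0.500000×0.500000/400) = 0.02500000

Margin of error: E = z* × SE = 1.645 × 0.02500000 = 0.041125

Z-interval: p̂ ± E = 0.500000 ± 0.041125 = (0.458875, 0.541125)

Rounded to 4 decimal places:

(0.4589, 0.5411)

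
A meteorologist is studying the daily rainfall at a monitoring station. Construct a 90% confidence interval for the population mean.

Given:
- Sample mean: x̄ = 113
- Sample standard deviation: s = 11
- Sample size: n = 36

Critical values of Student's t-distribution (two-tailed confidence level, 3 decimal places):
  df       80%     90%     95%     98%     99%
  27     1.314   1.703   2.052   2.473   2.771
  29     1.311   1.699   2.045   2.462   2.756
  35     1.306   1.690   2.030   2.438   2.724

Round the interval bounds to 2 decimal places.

The population standard deviation σ is unknown (only the sample standard deviation s is given), so use a t-interval with df = n - 1 = 36 - 1 = 35.

For 90% confidence with df = 35, t* = 1.690 (from t-table)

Standard error: SE = s/√n = 11/√36 = 1.833333

Margin of error: E = t* × SE = 1.690 × 1.833333 = 3.0983

T-interval: x̄ ± E = 113 ± 3.0983 = (109.9017, 116.0983)

Rounded to 2 decimal places:

(109.90, 116.10)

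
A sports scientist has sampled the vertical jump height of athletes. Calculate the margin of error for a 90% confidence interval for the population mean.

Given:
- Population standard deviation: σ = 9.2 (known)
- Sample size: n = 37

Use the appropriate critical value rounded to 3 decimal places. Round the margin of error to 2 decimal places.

The population standard deviation σ is known, so use the z-interval margin of error formula.

For 90% confidence, z* = 1.645 (from standard normal table)

Margin of error formula for z-interval: E = z* × σ/√n

E = 1.645 × 9.2/√37
  = 1.645 × 1.512471
  = 2.4880

Rounded to 2 decimal places:

2.49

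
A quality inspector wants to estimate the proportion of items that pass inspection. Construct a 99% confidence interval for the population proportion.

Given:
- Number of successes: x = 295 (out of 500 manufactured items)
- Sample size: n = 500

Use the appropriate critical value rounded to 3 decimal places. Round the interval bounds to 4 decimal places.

Sample proportion: p̂ = 295/500 = 0.590000

Check conditions for normal approximation:
  np̂ = 295 ≥ 10 ✓
  n(1-p̂) = 205 ≥ 10 ✓

The sample is large enough, so use a z-interval (normal approximation) for the proportion.

For 99% confidence, z* = 2.576 (from standard normal table)

Standard error: SE = √(p̂(1-p̂)/n) = √(0.590000×0.410000/500) = 0.02199545

Margin of error: E = z* × SE = 2.576 × 0.02199545 = 0.056660

Z-interval: p̂ ± E = 0.590000 ± 0.056660 = (0.533340, 0.646660)

Rounded to 4 decimal places:

(0.5333, 0.6467)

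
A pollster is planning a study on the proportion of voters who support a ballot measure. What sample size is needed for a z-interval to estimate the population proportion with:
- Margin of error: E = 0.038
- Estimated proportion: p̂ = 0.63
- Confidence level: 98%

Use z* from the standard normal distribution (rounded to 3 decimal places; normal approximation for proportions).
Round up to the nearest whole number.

Using z* for proportion z-interval (normal approximation).

For 98% confidence, z* = 2.326 (from standard normal table)

Sample size formula for proportion z-interval: n = z*²p̂(1-p̂)/E²

n = 2.326² × 0.63 × 0.37 / 0.038²
  = 5.410276 × 0.2331 / 0.001444
  = 873.3624

Round up to the nearest whole number: n = 874

874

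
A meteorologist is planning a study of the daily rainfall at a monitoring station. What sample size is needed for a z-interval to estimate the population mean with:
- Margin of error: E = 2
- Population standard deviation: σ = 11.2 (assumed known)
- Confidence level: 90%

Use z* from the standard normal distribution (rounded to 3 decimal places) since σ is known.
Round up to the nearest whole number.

Using z* since population σ is known (z-interval formula).

For 90% confidence, z* = 1.645 (from standard normal table)

Sample size formula for z-interval: n = (z*σ/E)²

n = (1.645 × 11.2 / 2)²
  = (9.212000)²
  = 84.8609

Round up to the nearest whole number: n = 85

85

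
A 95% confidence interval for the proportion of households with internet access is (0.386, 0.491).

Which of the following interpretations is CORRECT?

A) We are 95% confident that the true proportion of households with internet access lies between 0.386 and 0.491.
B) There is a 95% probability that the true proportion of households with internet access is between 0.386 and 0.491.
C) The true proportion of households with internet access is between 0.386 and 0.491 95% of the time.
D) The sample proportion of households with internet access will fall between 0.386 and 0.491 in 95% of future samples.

A confidence interval represents our confidence in the procedure, not a probability statement about the parameter.

Key concept: If we repeated this sampling process many times and computed a 95% CI each time, about 95% of those intervals would contain the true population parameter.

For this specific interval (0.386, 0.491):
- Midpoint (point estimate): 0.4385
- Margin of error: 0.0525

The correct interpretation is the one stating confidence that the true parameter lies in the interval — option A.

A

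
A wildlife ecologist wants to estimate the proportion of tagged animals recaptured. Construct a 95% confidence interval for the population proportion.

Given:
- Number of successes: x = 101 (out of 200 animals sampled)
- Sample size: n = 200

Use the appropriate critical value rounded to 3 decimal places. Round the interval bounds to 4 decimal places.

Sample proportion: p̂ = 101/200 = 0.505000

Check conditions for normal approximation:
  np̂ = 101 ≥ 10 ✓
  n(1-p̂) = 99 ≥ 10 ✓

The sample is large enough, so use a z-interval (normal approximation) for the proportion.

For 95% confidence, z* = 1.96 (from standard normal table)

Standard error: SE = √(p̂(1-p̂)/n) = √(0.505000×0.495000/200) = 0.03535357

Margin of error: E = z* × SE = 1.96 × 0.03535357 = 0.069293

Z-interval: p̂ ± E = 0.505000 ± 0.069293 = (0.435707, 0.574293)

Rounded to 4 decimal places:

(0.4357, 0.5743)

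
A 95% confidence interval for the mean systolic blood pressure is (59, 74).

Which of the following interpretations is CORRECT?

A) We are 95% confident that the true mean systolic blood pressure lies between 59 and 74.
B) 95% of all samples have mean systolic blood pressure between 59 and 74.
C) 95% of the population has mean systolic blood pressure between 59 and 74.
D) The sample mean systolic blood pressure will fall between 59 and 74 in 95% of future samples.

A confidence interval represents our confidence in the procedure, not a probability statement about the parameter.

Key concept: If we repeated this sampling process many times and computed a 95% CI each time, about 95% of those intervals would contain the true population parameter.

For this specific interval (59, 74):
- Midpoint (point estimate): 66.5
- Margin of error: 7.5

The correct interpretation is the one stating confidence that the true parameter lies in the interval — option A.

A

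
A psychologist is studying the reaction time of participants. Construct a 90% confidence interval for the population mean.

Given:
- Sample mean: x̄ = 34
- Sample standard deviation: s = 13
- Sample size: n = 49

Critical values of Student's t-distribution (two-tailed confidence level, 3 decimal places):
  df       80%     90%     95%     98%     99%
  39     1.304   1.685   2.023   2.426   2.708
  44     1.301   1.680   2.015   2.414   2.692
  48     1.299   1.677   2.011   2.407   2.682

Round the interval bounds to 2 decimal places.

The population standard deviation σ is unknown (only the sample standard deviation s is given), so use a t-interval with df = n - 1 = 49 - 1 = 48.

For 90% confidence with df = 48, t* = 1.677 (from t-table)

Standard error: SE = s/√n = 13/√49 = 1.857143

Margin of error: E = t* × SE = 1.677 × 1.857143 = 3.1144

T-interval: x̄ ± E = 34 ± 3.1144 = (30.8856, 37.1144)

Rounded to 2 decimal places:

(30.89, 37.11)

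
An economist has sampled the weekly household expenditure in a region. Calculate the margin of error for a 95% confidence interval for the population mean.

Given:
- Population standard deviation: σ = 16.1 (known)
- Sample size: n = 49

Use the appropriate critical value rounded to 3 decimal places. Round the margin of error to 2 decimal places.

The population standard deviation σ is known, so use the z-interval margin of error formula.

For 95% confidence, z* = 1.96 (from standard normal table)

Margin of error formula for z-interval: E = z* × σ/√n

E = 1.96 × 16.1/√49
  = 1.96 × 2.300000
  = 4.5080

Rounded to 2 decimal places:

4.51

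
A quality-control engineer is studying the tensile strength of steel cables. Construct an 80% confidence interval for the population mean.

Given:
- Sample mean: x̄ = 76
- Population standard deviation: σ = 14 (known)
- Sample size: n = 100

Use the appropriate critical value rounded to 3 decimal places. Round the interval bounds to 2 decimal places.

The population standard deviation σ is known, so use a z-interval (standard normal critical value).

For 80% confidence, z* = 1.282 (from standard normal table)

Standard error: SE = σ/√n = 14/√100 = 1.400000

Margin of error: E = z* × SE = 1.282 × 1.400000 = 1.7948

Z-interval: x̄ ± E = 76 ± 1.7948 = (74.2052, 77.7948)

Rounded to 2 decimal places:

(74.21, 77.79)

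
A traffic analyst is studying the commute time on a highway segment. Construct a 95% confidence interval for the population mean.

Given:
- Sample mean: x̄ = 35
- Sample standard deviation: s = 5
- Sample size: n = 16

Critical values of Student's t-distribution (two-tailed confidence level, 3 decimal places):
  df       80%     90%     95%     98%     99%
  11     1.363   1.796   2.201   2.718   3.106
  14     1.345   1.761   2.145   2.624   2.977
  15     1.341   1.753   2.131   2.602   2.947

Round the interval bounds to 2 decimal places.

The population standard deviation σ is unknown (only the sample standard deviation s is given), so use a t-interval with df = n - 1 = 16 - 1 = 15.

For 95% confidence with df = 15, t* = 2.131 (from t-table)

Standard error: SE = s/√n = 5/√16 = 1.250000

Margin of error: E = t* × SE = 2.131 × 1.250000 = 2.6637

T-interval: x̄ ± E = 35 ± 2.6637 = (32.3362, 37.6638)

Rounded to 2 decimal places:

(32.34, 37.66)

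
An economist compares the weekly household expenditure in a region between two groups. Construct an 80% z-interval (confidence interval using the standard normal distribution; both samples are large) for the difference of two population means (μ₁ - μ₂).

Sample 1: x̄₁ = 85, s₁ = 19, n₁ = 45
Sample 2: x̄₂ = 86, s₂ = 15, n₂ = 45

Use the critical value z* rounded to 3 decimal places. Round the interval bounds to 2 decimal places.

Both samples are large (n₁ = 45 ≥ 30, n₂ = 45 ≥ 30), so a z-interval for the difference of means applies.

Point estimate: x̄₁ - x̄₂ = 85 - 86 = -1

Standard error: SE = √(s₁²/n₁ + s₂²/n₂)
= √(19²/45 + 15²/45)
= √(8.022222 + 5.000000)
= 3.608632

For 80% confidence, z* = 1.282 (from standard normal table)
Margin of error: E = z* × SE = 1.282 × 3.608632 = 4.6263

Z-interval: (x̄₁ - x̄₂) ± E = -1 ± 4.6263 = (-5.6263, 3.6263)

Rounded to 2 decimal places:

(-5.63, 3.63)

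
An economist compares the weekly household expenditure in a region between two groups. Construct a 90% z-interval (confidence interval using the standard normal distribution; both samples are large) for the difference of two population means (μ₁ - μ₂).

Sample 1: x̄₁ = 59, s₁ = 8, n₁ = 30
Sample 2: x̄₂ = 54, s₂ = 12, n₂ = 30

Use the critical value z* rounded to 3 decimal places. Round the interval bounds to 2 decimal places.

Both samples are large (n₁ = 30 ≥ 30, n₂ = 30 ≥ 30), so a z-interval for the difference of means applies.

Point estimate: x̄₁ - x̄₂ = 59 - 54 = 5

Standard error: SE = √(s₁²/n₁ + s₂²/n₂)
= √(8²/30 + 12²/30)
= √(2.133333 + 4.800000)
= 2.633122

For 90% confidence, z* = 1.645 (from standard normal table)
Margin of error: E = z* × SE = 1.645 × 2.633122 = 4.3315

Z-interval: (x̄₁ - x̄₂) ± E = 5 ± 4.3315 = (0.6685, 9.3315)

Rounded to 2 decimal places:

(0.67, 9.33)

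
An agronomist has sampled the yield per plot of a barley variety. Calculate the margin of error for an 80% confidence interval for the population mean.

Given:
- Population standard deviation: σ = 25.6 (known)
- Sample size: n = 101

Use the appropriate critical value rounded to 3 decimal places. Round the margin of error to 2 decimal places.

The population standard deviation σ is known, so use the z-interval margin of error formula.

For 80% confidence, z* = 1.282 (from standard normal table)

Margin of error formula for z-interval: E = z* × σ/√n

E = 1.282 × 25.6/√101
  = 1.282 × 2.547295
  = 3.2656

Rounded to 2 decimal places:

3.27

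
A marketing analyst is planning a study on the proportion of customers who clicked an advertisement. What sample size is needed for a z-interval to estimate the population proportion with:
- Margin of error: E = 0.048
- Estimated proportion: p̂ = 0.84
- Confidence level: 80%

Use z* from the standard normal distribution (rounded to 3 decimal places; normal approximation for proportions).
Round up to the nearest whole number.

Using z* for proportion z-interval (normal approximation).

For 80% confidence, z* = 1.282 (from standard normal table)

Sample size formula for proportion z-interval: n = z*²p̂(1-p̂)/E²

n = 1.282² × 0.84 × 0.16 / 0.048²
  = 1.643524 × 0.1344 / 0.002304
  = 95.8722

Round up to the nearest whole number: n = 96

96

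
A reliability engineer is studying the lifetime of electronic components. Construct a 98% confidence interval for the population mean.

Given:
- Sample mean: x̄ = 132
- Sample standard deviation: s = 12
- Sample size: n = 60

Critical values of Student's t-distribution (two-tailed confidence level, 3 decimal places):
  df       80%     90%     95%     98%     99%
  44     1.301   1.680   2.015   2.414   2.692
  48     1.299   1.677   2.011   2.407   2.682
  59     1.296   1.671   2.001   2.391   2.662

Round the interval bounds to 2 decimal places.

The population standard deviation σ is unknown (only the sample standard deviation s is given), so use a t-interval with df = n - 1 = 60 - 1 = 59.

For 98% confidence with df = 59, t* = 2.391 (from t-table)

Standard error: SE = s/√n = 12/√60 = 1.549193

Margin of error: E = t* × SE = 2.391 × 1.549193 = 3.7041

T-interval: x̄ ± E = 132 ± 3.7041 = (128.2959, 135.7041)

Rounded to 2 decimal places:

(128.30, 135.70)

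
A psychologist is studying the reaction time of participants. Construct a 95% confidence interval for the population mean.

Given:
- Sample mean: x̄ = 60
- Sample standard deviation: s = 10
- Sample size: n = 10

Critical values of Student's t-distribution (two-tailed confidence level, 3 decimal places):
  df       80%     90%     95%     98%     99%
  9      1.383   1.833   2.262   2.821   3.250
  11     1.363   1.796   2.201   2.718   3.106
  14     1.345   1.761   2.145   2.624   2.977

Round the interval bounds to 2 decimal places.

The population standard deviation σ is unknown (only the sample standard deviation s is given), so use a t-interval with df = n - 1 = 10 - 1 = 9.

For 95% confidence with df = 9, t* = 2.262 (from t-table)

Standard error: SE = s/√n = 10/√10 = 3.162278

Margin of error: E = t* × SE = 2.262 × 3.162278 = 7.1531

T-interval: x̄ ± E = 60 ± 7.1531 = (52.8469, 67.1531)

Rounded to 2 decimal places:

(52.85, 67.15)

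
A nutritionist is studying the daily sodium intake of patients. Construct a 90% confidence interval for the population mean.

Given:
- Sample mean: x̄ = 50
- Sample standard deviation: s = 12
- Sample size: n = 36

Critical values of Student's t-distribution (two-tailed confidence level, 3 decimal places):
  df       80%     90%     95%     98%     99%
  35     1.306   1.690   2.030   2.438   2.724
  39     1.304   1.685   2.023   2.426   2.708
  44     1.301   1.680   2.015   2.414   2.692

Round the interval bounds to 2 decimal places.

The population standard deviation σ is unknown (only the sample standard deviation s is given), so use a t-interval with df = n - 1 = 36 - 1 = 35.

For 90% confidence with df = 35, t* = 1.690 (from t-table)

Standard error: SE = s/√n = 12/√36 = 2.000000

Margin of error: E = t* × SE = 1.690 × 2.000000 = 3.3800

T-interval: x̄ ± E = 50 ± 3.3800 = (46.6200, 53.3800)

Rounded to 2 decimal places:

(46.62, 53.38)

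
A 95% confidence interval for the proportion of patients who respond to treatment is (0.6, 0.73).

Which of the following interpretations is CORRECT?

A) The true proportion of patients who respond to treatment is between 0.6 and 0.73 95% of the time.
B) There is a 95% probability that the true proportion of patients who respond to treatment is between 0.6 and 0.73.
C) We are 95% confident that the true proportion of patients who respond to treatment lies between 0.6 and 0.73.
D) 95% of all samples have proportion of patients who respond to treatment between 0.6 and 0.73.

A confidence interval represents our confidence in the procedure, not a probability statement about the parameter.

Key concept: If we repeated this sampling process many times and computed a 95% CI each time, about 95% of those intervals would contain the true population parameter.

For this specific interval (0.6, 0.73):
- Midpoint (point estimate): 0.665
- Margin of error: 0.065

The correct interpretation is the one stating confidence that the true parameter lies in the interval — option C.

C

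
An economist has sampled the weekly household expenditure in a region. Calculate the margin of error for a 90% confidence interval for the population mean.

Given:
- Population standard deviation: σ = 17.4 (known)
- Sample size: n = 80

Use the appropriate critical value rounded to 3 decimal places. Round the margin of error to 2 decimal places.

The population standard deviation σ is known, so use the z-interval margin of error formula.

For 90% confidence, z* = 1.645 (from standard normal table)

Margin of error formula for z-interval: E = z* × σ/√n

E = 1.645 × 17.4/√80
  = 1.645 × 1.945379
  = 3.2001

Rounded to 2 decimal places:

3.20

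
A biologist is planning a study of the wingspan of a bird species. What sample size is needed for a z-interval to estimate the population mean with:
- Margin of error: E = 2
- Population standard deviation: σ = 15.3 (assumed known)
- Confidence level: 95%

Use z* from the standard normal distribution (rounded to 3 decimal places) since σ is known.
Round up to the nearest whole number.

Using z* since population σ is known (z-interval formula).

For 95% confidence, z* = 1.96 (from standard normal table)

Sample size formula for z-interval: n = (z*σ/E)²

n = (1.96 × 15.3 / 2)²
  = (14.994000)²
  = 224.8200

Round up to the nearest whole number: n = 225

225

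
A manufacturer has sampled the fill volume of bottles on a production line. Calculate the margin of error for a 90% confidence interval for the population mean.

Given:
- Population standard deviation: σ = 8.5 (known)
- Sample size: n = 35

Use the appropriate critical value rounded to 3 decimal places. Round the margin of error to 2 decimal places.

The population standard deviation σ is known, so use the z-interval margin of error formula.

For 90% confidence, z* = 1.645 (from standard normal table)

Margin of error formula for z-interval: E = z* × σ/√n

E = 1.645 × 8.5/√35
  = 1.645 × 1.436762
  = 2.3635

Rounded to 2 decimal places:

2.36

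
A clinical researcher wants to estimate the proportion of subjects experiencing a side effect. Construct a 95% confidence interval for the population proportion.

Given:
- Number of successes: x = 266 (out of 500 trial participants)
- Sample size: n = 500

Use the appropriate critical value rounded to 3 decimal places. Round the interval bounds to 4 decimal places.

Sample proportion: p̂ = 266/500 = 0.532000

Check conditions for normal approximation:
  np̂ = 266 ≥ 10 ✓
  n(1-p̂) = 234 ≥ 10 ✓

The sample is large enough, so use a z-interval (normal approximation) for the proportion.

For 95% confidence, z* = 1.96 (from standard normal table)

Standard error: SE = √(p̂(1-p̂)/n) = √(0.532000×0.468000/500) = 0.02231484

Margin of error: E = z* × SE = 1.96 × 0.02231484 = 0.043737

Z-interval: p̂ ± E = 0.532000 ± 0.043737 = (0.488263, 0.575737)

Rounded to 4 decimal places:

(0.4883, 0.5757)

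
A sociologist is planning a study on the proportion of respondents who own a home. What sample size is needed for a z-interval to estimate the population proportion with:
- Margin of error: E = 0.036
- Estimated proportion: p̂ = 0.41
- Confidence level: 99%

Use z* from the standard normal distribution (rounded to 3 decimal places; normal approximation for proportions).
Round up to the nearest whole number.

Using z* for proportion z-interval (normal approximation).

For 99% confidence, z* = 2.576 (from standard normal table)

Sample size formula for proportion z-interval: n = z*²p̂(1-p̂)/E²

n = 2.576² × 0.41 × 0.59 / 0.036²
  = 6.635776 × 0.2419 / 0.001296
  = 1238.5758

Round up to the nearest whole number: n = 1239

1239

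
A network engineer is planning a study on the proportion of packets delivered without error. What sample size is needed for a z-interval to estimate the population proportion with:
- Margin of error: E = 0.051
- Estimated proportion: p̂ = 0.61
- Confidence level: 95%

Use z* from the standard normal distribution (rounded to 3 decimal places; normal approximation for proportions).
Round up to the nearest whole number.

Using z* for proportion z-interval (normal approximation).

For 95% confidence, z* = 1.96 (from standard normal table)

Sample size formula for proportion z-interval: n = z*²p̂(1-p̂)/E²

n = 1.96² × 0.61 × 0.39 / 0.051²
  = 3.8416 × 0.2379 / 0.002601
  = 351.3713

Round up to the nearest whole number: n = 352

352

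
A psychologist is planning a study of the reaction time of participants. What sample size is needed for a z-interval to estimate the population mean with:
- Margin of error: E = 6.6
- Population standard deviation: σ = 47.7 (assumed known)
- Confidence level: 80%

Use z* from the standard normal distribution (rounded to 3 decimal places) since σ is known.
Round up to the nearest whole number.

Using z* since population σ is known (z-interval formula).

For 80% confidence, z* = 1.282 (from standard normal table)

Sample size formula for z-interval: n = (z*σ/E)²

n = (1.282 × 47.7 / 6.6)²
  = (9.265364)²
  = 85.8470

Round up to the nearest whole number: n = 86

86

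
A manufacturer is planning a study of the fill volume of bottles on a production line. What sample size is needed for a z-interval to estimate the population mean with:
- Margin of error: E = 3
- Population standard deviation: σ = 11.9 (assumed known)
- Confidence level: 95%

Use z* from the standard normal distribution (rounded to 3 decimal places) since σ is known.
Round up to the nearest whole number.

Using z* since population σ is known (z-interval formula).

For 95% confidence, z* = 1.96 (from standard normal table)

Sample size formula for z-interval: n = (z*σ/E)²

n = (1.96 × 11.9 / 3)²
  = (7.774667)²
  = 60.4454

Round up to the nearest whole number: n = 61

61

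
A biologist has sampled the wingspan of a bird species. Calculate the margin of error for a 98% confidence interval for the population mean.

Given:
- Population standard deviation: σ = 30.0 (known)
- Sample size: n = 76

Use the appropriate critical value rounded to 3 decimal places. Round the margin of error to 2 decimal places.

The population standard deviation σ is known, so use the z-interval margin of error formula.

For 98% confidence, z* = 2.326 (from standard normal table)

Margin of error formula for z-interval: E = z* × σ/√n

E = 2.326 × 30.0/√76
  = 2.326 × 3.441236
  = 8.0043

Rounded to 2 decimal places:

8.00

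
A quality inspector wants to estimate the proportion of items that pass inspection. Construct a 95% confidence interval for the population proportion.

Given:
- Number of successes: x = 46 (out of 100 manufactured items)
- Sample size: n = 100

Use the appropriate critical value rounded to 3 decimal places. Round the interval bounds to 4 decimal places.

Sample proportion: p̂ = 46/100 = 0.460000

Check conditions for normal approximation:
  np̂ = 46 ≥ 10 ✓
  n(1-p̂) = 54 ≥ 10 ✓

The sample is large enough, so use a z-interval (normal approximation) for the proportion.

For 95% confidence, z* = 1.96 (from standard normal table)

Standard error: SE = √(p̂(1-p̂)/n) = √(0.460000×0.540000/100) = 0.04983974

Margin of error: E = z* × SE = 1.96 × 0.04983974 = 0.097686

Z-interval: p̂ ± E = 0.460000 ± 0.097686 = (0.362314, 0.557686)

Rounded to 4 decimal places:

(0.3623, 0.5577)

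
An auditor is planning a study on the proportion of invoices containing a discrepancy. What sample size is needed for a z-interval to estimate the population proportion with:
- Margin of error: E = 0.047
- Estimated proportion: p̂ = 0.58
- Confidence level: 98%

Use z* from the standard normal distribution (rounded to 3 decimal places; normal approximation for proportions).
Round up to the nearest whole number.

Using z* for proportion z-interval (normal approximation).

For 98% confidence, z* = 2.326 (from standard normal table)

Sample size formula for proportion z-interval: n = z*²p̂(1-p̂)/E²

n = 2.326² × 0.58 × 0.42 / 0.047²
  = 5.410276 × 0.2436 / 0.002209
  = 596.6244

Round up to the nearest whole number: n = 597

597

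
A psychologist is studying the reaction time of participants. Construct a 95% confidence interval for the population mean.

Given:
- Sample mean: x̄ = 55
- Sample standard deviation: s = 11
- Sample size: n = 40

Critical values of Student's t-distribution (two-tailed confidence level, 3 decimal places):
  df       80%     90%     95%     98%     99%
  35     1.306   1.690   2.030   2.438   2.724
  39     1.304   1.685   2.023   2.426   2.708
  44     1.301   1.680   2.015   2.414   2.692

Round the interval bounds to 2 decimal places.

The population standard deviation σ is unknown (only the sample standard deviation s is given), so use a t-interval with df = n - 1 = 40 - 1 = 39.

For 95% confidence with df = 39, t* = 2.023 (from t-table)

Standard error: SE = s/√n = 11/√40 = 1.739253

Margin of error: E = t* × SE = 2.023 × 1.739253 = 3.5185

T-interval: x̄ ± E = 55 ± 3.5185 = (51.4815, 58.5185)

Rounded to 2 decimal places:

(51.48, 58.52)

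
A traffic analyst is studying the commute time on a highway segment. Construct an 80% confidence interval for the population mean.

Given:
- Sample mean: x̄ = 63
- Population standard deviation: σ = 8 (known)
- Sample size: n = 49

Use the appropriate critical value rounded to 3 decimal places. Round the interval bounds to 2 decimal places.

The population standard deviation σ is known, so use a z-interval (standard normal critical value).

For 80% confidence, z* = 1.282 (from standard normal table)

Standard error: SE = σ/√n = 8/√49 = 1.142857

Margin of error: E = z* × SE = 1.282 × 1.142857 = 1.4651

Z-interval: x̄ ± E = 63 ± 1.4651 = (61.5349, 64.4651)

Rounded to 2 decimal places:

(61.53, 64.47)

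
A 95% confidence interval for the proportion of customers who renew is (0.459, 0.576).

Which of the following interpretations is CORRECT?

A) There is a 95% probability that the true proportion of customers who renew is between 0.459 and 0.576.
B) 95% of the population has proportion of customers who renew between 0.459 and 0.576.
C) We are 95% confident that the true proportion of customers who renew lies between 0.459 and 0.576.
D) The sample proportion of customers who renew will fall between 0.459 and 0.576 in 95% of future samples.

A confidence interval represents our confidence in the procedure, not a probability statement about the parameter.

Key concept: If we repeated this sampling process many times and computed a 95% CI each time, about 95% of those intervals would contain the true population parameter.

For this specific interval (0.459, 0.576):
- Midpoint (point estimate): 0.5175
- Margin of error: 0.0585

The correct interpretation is the one stating confidence that the true parameter lies in the interval — option C.

C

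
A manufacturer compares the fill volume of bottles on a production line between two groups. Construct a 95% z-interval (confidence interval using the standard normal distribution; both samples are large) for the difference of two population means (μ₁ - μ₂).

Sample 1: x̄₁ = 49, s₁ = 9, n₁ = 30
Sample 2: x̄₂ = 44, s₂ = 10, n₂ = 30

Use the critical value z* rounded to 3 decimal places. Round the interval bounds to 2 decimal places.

Both samples are large (n₁ = 30 ≥ 30, n₂ = 30 ≥ 30), so a z-interval for the difference of means applies.

Point estimate: x̄₁ - x̄₂ = 49 - 44 = 5

Standard error: SE = √(s₁²/n₁ + s₂²/n₂)
= √(9²/30 + 10²/30)
= √(2.700000 + 3.333333)
= 2.456284

For 95% confidence, z* = 1.96 (from standard normal table)
Margin of error: E = z* × SE = 1.96 × 2.456284 = 4.8143

Z-interval: (x̄₁ - x̄₂) ± E = 5 ± 4.8143 = (0.1857, 9.8143)

Rounded to 2 decimal places:

(0.19, 9.81)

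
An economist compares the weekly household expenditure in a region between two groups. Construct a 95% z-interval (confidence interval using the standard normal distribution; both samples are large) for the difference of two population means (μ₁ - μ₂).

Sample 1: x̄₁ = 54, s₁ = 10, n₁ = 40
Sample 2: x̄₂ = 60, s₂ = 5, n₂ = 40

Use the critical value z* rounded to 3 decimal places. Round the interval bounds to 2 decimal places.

Both samples are large (n₁ = 40 ≥ 30, n₂ = 40 ≥ 30), so a z-interval for the difference of means applies.

Point estimate: x̄₁ - x̄₂ = 54 - 60 = -6

Standard error: SE = √(s₁²/n₁ + s₂²/n₂)
= √(10²/40 + 5²/40)
= √(2.500000 + 0.625000)
= 1.767767

For 95% confidence, z* = 1.96 (from standard normal table)
Margin of error: E = z* × SE = 1.96 × 1.767767 = 3.4648

Z-interval: (x̄₁ - x̄₂) ± E = -6 ± 3.4648 = (-9.4648, -2.5352)

Rounded to 2 decimal places:

(-9.46, -2.54)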